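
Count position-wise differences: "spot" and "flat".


Comparing character by character (same length = 4):
  Pos 0: 's' vs 'f' !=
  Pos 1: 'p' vs 'l' !=
  Pos 2: 'o' vs 'a' !=
  Pos 3: 't' vs 't' =
Hamming distance = 3


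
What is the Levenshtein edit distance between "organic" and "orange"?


Word 1: "organic" (length 7)
Word 2: "orange" (length 6)
One optimal edit sequence (insert/delete/substitute each cost 1):
  1. keep 'o'
  2. keep 'r'
  3. delete 'g'  (+1)
  4. keep 'a'
  5. keep 'n'
  6. substitute 'i' -> 'g'  (+1)
  7. substitute 'c' -> 'e'  (+1)
Total edit operations: 3
Edit distance = 3


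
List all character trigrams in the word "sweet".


Word: "sweet" (length 5)
Number of trigrams = 5 - 3 + 1 = 3
  Position 0: "swe"
  Position 1: "wee"
  Position 2: "eet"
Trigrams = "swe", "wee", "eet"


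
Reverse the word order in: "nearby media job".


Original: "nearby media job"
Words (1..n): nearby | media | job
Reversed (n..1): job | media | nearby
Result = "job media nearby"


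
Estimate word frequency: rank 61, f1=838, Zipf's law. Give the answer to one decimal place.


Zipf's law: f(r) = f(1) / r
f(1) = 838
f(61) = 838 / 61
= 13.7 occurrences


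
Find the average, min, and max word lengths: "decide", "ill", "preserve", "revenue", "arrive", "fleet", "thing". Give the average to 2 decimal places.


Lengths: "decide"=6, "ill"=3, "preserve"=8, "revenue"=7, "arrive"=6, "fleet"=5, "thing"=5
Sum = 40, Count = 7
Average = 40/7 = 5.71
= avg=5.71, min=3, max=8


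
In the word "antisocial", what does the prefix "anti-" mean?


Prefix: anti-
Example: antisocial = anti- + social
Meaning = against


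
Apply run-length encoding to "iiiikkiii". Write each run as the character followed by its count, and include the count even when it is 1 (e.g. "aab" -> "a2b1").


String: "iiiikkiii"
Scanning for consecutive runs:
  'i' x 4
  'k' x 2
  'i' x 3
RLE = "i4k2i3"


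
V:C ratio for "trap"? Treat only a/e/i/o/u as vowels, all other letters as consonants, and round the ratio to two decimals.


Word: "trap"
Vowels (a,e,i,o,u): 1
Consonants: 3
Ratio = 1/3
= 0.33


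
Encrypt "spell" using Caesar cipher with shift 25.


Word: "spell"
Shift: 25
Each letter → (letter + shift) mod 26:
  's' (18) + 25 = 17 → 'r'
  'p' (15) + 25 = 14 → 'o'
  'e' (4) + 25 = 3 → 'd'
  'l' (11) + 25 = 10 → 'k'
  'l' (11) + 25 = 10 → 'k'
Result = "rodkk"


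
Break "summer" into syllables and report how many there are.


Word: "summer"
Syllable breakdown: sum · mer
Counting: 2 parts
= 2 syllables


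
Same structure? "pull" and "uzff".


Pattern of "pull": [0, 1, 2, 2]
Pattern of "uzff": [0, 1, 2, 2]
Patterns match
Same pattern = Yes


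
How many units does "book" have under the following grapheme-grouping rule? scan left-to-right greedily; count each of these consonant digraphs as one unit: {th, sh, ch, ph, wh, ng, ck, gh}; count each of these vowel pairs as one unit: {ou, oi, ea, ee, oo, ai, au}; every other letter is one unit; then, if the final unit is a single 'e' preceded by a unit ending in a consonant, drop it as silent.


Word: "book" (4 letters)
Left-to-right scan:
  1. 'b' (letter)
  2. 'oo' (vowel-pair)
  3. 'k' (letter)
Units from scan: 3
Sound units = 3 units


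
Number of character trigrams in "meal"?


Word: "meal" (length 4)
Number of 3-grams = length - 3 + 1 = 4 - 3 + 1
= 2


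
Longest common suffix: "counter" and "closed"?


Word 1: "counter"
Word 2: "closed"
Comparing from end:
  Pos -1: 'r' != 'd' (stop)
LCS = "" (length 0)


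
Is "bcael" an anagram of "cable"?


Word 1: "cable" → sorted: abcel
Word 2: "bcael" → sorted: abcel
Same letters? abcel == abcel
Anagram = Yes


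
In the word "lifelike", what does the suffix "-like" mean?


Suffix: -like
Example: lifelike (life + -like)
Meaning = resembling


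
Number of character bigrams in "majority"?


Word: "majority" (length 8)
Number of 2-grams = length - 2 + 1 = 8 - 2 + 1
= 7


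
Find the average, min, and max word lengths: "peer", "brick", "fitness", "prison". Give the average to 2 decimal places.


Lengths: "peer"=4, "brick"=5, "fitness"=7, "prison"=6
Sum = 22, Count = 4
Average = 22/4 = 5.50
= avg=5.50, min=4, max=7


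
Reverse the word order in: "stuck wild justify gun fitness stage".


Original: "stuck wild justify gun fitness stage"
Words (1..n): stuck | wild | justify | gun | fitness | stage
Reversed (n..1): stage | fitness | gun | justify | wild | stuck
Result = "stage fitness gun justify wild stuck"


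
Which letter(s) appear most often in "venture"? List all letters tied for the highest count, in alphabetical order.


Word: "venture"
Letter counts:
  'e': 2
  'n': 1
  'r': 1
  't': 1
  'u': 1
  'v': 1
Maximum count = 2
Most frequent = 'e' (2 times each)


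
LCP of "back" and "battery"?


Word 1: "back"
Word 2: "battery"
Comparing from start:
  Pos 0: 'b' == 'b'
  Pos 1: 'a' == 'a'
  Pos 2: 'c' != 't' (stop)
LCP = "ba" (length 2)


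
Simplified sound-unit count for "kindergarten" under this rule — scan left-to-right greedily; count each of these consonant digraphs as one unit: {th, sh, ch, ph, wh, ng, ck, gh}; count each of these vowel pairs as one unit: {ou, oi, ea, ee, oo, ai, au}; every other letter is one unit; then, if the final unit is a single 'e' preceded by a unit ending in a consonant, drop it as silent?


Word: "kindergarten" (12 letters)
Left-to-right scan:
  (1) 'k' (letter)
  (2) 'i' (letter)
  (3) 'n' (letter)
  (4) 'd' (letter)
  (5) 'e' (letter)
  (6) 'r' (letter)
  (7) 'g' (letter)
  (8) 'a' (letter)
  (9) 'r' (letter)
  (10) 't' (letter)
  (11) 'e' (letter)
  (12) 'n' (letter)
Units from scan: 12
Sound units = 12 units


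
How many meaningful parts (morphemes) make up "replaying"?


Word: "replaying"
Morphemes: re- / play / -ing
Each morpheme carries meaning
= 3 morphemes


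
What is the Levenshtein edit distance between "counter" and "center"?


Word 1: "counter" (length 7)
Word 2: "center" (length 6)
One optimal edit sequence (insert/delete/substitute each cost 1):
  1. keep 'c'
  2. delete 'o'  (+1)
  3. substitute 'u' -> 'e'  (+1)
  4. keep 'n'
  5. keep 't'
  6. keep 'e'
  7. keep 'r'
Total edit operations: 2
Edit distance = 2


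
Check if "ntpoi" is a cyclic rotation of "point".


Word: "point", Candidate: "ntpoi"
Method: check if candidate is substring of word+word
"pointpoint" contains "ntpoi"? Yes
Is rotation = Yes


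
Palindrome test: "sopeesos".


Word: "sopeesos"
Reversed: "soseepos"
Forward == Backward? sopeesos != soseepos
Palindrome = No


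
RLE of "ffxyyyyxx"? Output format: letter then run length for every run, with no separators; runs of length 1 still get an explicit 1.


String: "ffxyyyyxx"
Scanning for consecutive runs:
  'f' x 2
  'x' x 1
  'y' x 4
  'x' x 2
RLE = "f2x1y4x2"


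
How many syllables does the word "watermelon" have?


Word: "watermelon"
Syllable breakdown: wa-ter-mel-on
Counting: 4 parts
= 4 syllables


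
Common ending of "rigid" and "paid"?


Word 1: "rigid"
Word 2: "paid"
Comparing from end:
  Pos -1: 'd' == 'd'
  Pos -2: 'i' == 'i'
  Pos -3: 'g' != 'a' (stop)
LCS = "id" (length 2)


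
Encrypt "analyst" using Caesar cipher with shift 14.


Word: "analyst"
Shift: 14
Each letter → (letter + shift) mod 26:
  'a' (0) + 14 = 14 → 'o'
  'n' (13) + 14 = 1 → 'b'
  'a' (0) + 14 = 14 → 'o'
  'l' (11) + 14 = 25 → 'z'
  'y' (24) + 14 = 12 → 'm'
  's' (18) + 14 = 6 → 'g'
  't' (19) + 14 = 7 → 'h'
Result = "obozmgh"


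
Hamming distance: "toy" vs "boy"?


Comparing character by character (same length = 3):
  Pos 0: 't' vs 'b' !=
  Pos 1: 'o' vs 'o' =
  Pos 2: 'y' vs 'y' =
Hamming distance = 1


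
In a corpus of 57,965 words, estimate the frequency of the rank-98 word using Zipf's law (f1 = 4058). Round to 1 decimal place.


Zipf's law: f(r) = f(1) / r
f(1) = 4058
f(98) = 4058 / 98
= 41.4 occurrences


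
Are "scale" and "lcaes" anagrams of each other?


Word 1: "scale" → sorted: acels
Word 2: "lcaes" → sorted: acels
Same letters? acels == acels
Anagram = Yes


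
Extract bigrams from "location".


Word: "location" (length 8)
Number of bigrams = 8 - 2 + 1 = 7
  Position 0: "lo"
  Position 1: "oc"
  Position 2: "ca"
  Position 3: "at"
  Position 4: "ti"
  Position 5: "io"
  Position 6: "on"
Bigrams = "lo", "oc", "ca", "at", "ti", "io", "on"


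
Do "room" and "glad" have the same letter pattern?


Pattern of "room": [0, 1, 1, 2]
Pattern of "glad": [0, 1, 2, 3]
Patterns do not match
Same pattern = No


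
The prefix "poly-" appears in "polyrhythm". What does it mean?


Prefix: poly-
As in: polyrhythm -> poly- + rhythm
Meaning = many


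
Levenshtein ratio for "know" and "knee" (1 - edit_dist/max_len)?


Word 1: "know" (length 4)
Word 2: "knee" (length 4)
One optimal edit sequence:
  1. keep 'k'
  2. keep 'n'
  3. substitute 'o' -> 'e'  (+1)
  4. substitute 'w' -> 'e'  (+1)
Edit distance = 2
Max length = max(4, 4) = 4
Similarity = 1 - 2/4
= 0.5000


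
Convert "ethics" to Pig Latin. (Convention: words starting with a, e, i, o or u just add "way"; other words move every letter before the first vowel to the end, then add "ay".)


Word: "ethics"
Starts with vowel → add 'way'
Pig Latin = "ethicsway"


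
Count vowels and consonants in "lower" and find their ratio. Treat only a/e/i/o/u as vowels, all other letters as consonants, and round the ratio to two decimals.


Word: "lower"
Vowels (a,e,i,o,u): 2
Consonants: 3
Ratio = 2/3
= 0.67


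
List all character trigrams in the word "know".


Word: "know" (length 4)
Number of trigrams = 4 - 3 + 1 = 2
  Position 0: "kno"
  Position 1: "now"
Trigrams = "kno", "now"


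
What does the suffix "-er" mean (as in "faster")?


Suffix: -er
As in: faster -> fast + -er
Meaning = one who / more


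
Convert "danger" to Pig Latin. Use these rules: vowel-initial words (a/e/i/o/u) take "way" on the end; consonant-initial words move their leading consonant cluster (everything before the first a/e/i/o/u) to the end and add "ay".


Word: "danger"
Starts with consonant(s) → move to end, add 'ay'
Consonant cluster: "d"
Pig Latin = "angerday"


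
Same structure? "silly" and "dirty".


Pattern of "silly": [0, 1, 2, 2, 3]
Pattern of "dirty": [0, 1, 2, 3, 4]
Patterns do not match
Same pattern = No


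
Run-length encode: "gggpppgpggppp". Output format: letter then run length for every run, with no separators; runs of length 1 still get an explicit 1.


String: "gggpppgpggppp"
Scanning for consecutive runs:
  'g' x 3
  'p' x 3
  'g' x 1
  'p' x 1
  'g' x 2
  'p' x 3
RLE = "g3p3g1p1g2p3"


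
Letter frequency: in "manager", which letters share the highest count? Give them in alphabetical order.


Word: "manager"
Letter counts:
  'a': 2
  'e': 1
  'g': 1
  'm': 1
  'n': 1
  'r': 1
Maximum count = 2
Most frequent = 'a' (2 times each)


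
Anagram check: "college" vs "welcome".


Word 1: "college" → sorted: ceegllo
Word 2: "welcome" → sorted: ceelmow
Same letters? ceegllo != ceelmow
Anagram = No


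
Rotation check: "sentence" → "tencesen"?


Word: "sentence", Candidate: "tencesen"
Method: check if candidate is substring of word+word
"sentencesentence" contains "tencesen"? Yes
Is rotation = Yes


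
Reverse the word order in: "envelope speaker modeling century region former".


Original: "envelope speaker modeling century region former"
Words (1..n): envelope | speaker | modeling | century | region | former
Reversed (n..1): former | region | century | modeling | speaker | envelope
Result = "former region century modeling speaker envelope"


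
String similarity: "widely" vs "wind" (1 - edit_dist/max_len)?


Word 1: "widely" (length 6)
Word 2: "wind" (length 4)
One optimal edit sequence:
  1. keep 'w'
  2. keep 'i'
  3. delete 'd'  (+1)
  4. delete 'e'  (+1)
  5. substitute 'l' -> 'n'  (+1)
  6. substitute 'y' -> 'd'  (+1)
Edit distance = 4
Max length = max(6, 4) = 6
Similarity = 1 - 4/6
= 0.3333


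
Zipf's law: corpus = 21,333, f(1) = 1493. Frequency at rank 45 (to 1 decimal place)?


Zipf's law: f(r) = f(1) / r
f(1) = 1493
f(45) = 1493 / 45
= 33.2 occurrences


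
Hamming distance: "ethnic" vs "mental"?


Comparing character by character (same length = 6):
  Pos 0: 'e' vs 'm' !=
  Pos 1: 't' vs 'e' !=
  Pos 2: 'h' vs 'n' !=
  Pos 3: 'n' vs 't' !=
  Pos 4: 'i' vs 'a' !=
  Pos 5: 'c' vs 'l' !=
Hamming distance = 6


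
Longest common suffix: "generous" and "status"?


Word 1: "generous"
Word 2: "status"
Comparing from end:
  Pos -1: 's' == 's'
  Pos -2: 'u' == 'u'
  Pos -3: 'o' != 't' (stop)
LCS = "us" (length 2)


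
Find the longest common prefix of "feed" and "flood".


Word 1: "feed"
Word 2: "flood"
Comparing from start:
  Pos 0: 'f' == 'f'
  Pos 1: 'e' != 'l' (stop)
LCP = "f" (length 1)


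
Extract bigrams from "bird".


Word: "bird" (length 4)
Number of bigrams = 4 - 2 + 1 = 3
  Position 0: "bi"
  Position 1: "ir"
  Position 2: "rd"
Bigrams = "bi", "ir", "rd"


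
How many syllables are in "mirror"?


Word: "mirror"
Syllable breakdown: mir / ror
Counting: 2 parts
= 2 syllables


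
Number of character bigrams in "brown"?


Word: "brown" (length 5)
Number of 2-grams = length - 2 + 1 = 5 - 2 + 1
= 4


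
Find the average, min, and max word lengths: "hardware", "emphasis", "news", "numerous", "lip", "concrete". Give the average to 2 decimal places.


Lengths: "hardware"=8, "emphasis"=8, "news"=4, "numerous"=8, "lip"=3, "concrete"=8
Sum = 39, Count = 6
Average = 39/6 = 6.50
= avg=6.50, min=3, max=8


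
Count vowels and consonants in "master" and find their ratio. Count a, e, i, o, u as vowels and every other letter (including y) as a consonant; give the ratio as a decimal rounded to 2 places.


Word: "master"
Vowels (a,e,i,o,u): 2
Consonants: 4
Ratio = 2/4
= 0.50


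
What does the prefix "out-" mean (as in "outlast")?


Prefix: out-
Example: outlast (out- + last)
Meaning = surpass


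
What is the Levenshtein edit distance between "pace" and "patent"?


Word 1: "pace" (length 4)
Word 2: "patent" (length 6)
One optimal edit sequence (insert/delete/substitute each cost 1):
  1. keep 'p'
  2. keep 'a'
  3. substitute 'c' -> 't'  (+1)
  4. keep 'e'
  5. insert 'n'  (+1)
  6. insert 't'  (+1)
Total edit operations: 3
Edit distance = 3


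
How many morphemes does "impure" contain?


Word: "impure"
Morphemes: im- / pure
Each morpheme carries meaning
= 2 morphemes


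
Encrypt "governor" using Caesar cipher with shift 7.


Word: "governor"
Shift: 7
Each letter → (letter + shift) mod 26:
  'g' (6) + 7 = 13 → 'n'
  'o' (14) + 7 = 21 → 'v'
  'v' (21) + 7 = 2 → 'c'
  'e' (4) + 7 = 11 → 'l'
  'r' (17) + 7 = 24 → 'y'
  'n' (13) + 7 = 20 → 'u'
  'o' (14) + 7 = 21 → 'v'
  'r' (17) + 7 = 24 → 'y'
Result = "nvclyuvy"


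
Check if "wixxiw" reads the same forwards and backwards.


Word: "wixxiw"
Reversed: "wixxiw"
Forward == Backward? wixxiw == wixxiw
Palindrome = Yes


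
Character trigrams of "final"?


Word: "final" (length 5)
Number of trigrams = 5 - 3 + 1 = 3
  Position 0: "fin"
  Position 1: "ina"
  Position 2: "nal"
Trigrams = "fin", "ina", "nal"


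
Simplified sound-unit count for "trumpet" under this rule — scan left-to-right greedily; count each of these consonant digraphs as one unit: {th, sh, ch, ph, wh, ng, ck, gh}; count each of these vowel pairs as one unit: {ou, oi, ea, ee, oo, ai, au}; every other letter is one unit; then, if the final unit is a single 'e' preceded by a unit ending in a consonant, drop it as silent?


Word: "trumpet" (7 letters)
Left-to-right scan:
  [1] 't' (letter)
  [2] 'r' (letter)
  [3] 'u' (letter)
  [4] 'm' (letter)
  [5] 'p' (letter)
  [6] 'e' (letter)
  [7] 't' (letter)
Units from scan: 7
Sound units = 7 units


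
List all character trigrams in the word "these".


Word: "these" (length 5)
Number of trigrams = 5 - 3 + 1 = 3
  Position 0: "the"
  Position 1: "hes"
  Position 2: "ese"
Trigrams = "the", "hes", "ese"


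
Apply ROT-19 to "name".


Word: "name"
Shift: 19
Each letter → (letter + shift) mod 26:
  'n' (13) + 19 = 6 → 'g'
  'a' (0) + 19 = 19 → 't'
  'm' (12) + 19 = 5 → 'f'
  'e' (4) + 19 = 23 → 'x'
Result = "gtfx"


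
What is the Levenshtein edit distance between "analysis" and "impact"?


Word 1: "analysis" (length 8)
Word 2: "impact" (length 6)
One optimal edit sequence (insert/delete/substitute each cost 1):
  1. delete 'a'  (+1)
  2. delete 'n'  (+1)
  3. substitute 'a' -> 'i'  (+1)
  4. substitute 'l' -> 'm'  (+1)
  5. substitute 'y' -> 'p'  (+1)
  6. substitute 's' -> 'a'  (+1)
  7. substitute 'i' -> 'c'  (+1)
  8. substitute 's' -> 't'  (+1)
Total edit operations: 8
Edit distance = 8


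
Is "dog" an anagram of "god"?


Word 1: "god" → sorted: dgo
Word 2: "dog" → sorted: dgo
Same letters? dgo == dgo
Anagram = Yes


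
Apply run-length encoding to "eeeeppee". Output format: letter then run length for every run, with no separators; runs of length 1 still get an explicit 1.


String: "eeeeppee"
Scanning for consecutive runs:
  'e' x 4
  'p' x 2
  'e' x 2
RLE = "e4p2e2"


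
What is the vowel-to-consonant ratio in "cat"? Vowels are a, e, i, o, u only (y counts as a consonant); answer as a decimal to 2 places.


Word: "cat"
Vowels (a,e,i,o,u): 1
Consonants: 2
Ratio = 1/2
= 0.50


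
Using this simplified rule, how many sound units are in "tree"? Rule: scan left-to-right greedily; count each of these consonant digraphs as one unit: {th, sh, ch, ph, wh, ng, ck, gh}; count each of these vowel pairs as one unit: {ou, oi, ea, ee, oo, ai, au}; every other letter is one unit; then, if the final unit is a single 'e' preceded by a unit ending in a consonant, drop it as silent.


Word: "tree" (4 letters)
Left-to-right scan:
  [1] 't' (letter)
  [2] 'r' (letter)
  [3] 'ee' (vowel-pair)
Units from scan: 3
Sound units = 3 units


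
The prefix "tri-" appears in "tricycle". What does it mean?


Prefix: tri-
Example: tricycle (tri- + cycle)
Meaning = three


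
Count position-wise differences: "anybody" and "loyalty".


Comparing character by character (same length = 7):
  Pos 0: 'a' vs 'l' !=
  Pos 1: 'n' vs 'o' !=
  Pos 2: 'y' vs 'y' =
  Pos 3: 'b' vs 'a' !=
  Pos 4: 'o' vs 'l' !=
  Pos 5: 'd' vs 't' !=
  Pos 6: 'y' vs 'y' =
Hamming distance = 5


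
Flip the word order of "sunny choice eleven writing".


Original: "sunny choice eleven writing"
Words (1..n): sunny | choice | eleven | writing
Reversed (n..1): writing | eleven | choice | sunny
Result = "writing eleven choice sunny"


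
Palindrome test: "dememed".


Word: "dememed"
Reversed: "dememed"
Forward == Backward? dememed == dememed
Palindrome = Yes


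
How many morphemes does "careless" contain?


Word: "careless"
Morphemes: care | -less
Each morpheme carries meaning
= 2 morphemes


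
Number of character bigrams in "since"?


Word: "since" (length 5)
Number of 2-grams = length - 2 + 1 = 5 - 2 + 1
= 4


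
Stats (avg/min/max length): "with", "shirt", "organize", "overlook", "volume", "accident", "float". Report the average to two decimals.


Lengths: "with"=4, "shirt"=5, "organize"=8, "overlook"=8, "volume"=6, "accident"=8, "float"=5
Sum = 44, Count = 7
Average = 44/7 = 6.29
= avg=6.29, min=4, max=8


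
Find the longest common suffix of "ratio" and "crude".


Word 1: "ratio"
Word 2: "crude"
Comparing from end:
  Pos -1: 'o' != 'e' (stop)
LCS = "" (length 0)


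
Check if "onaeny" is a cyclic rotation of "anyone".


Word: "anyone", Candidate: "onaeny"
Method: check if candidate is substring of word+word
"anyoneanyone" contains "onaeny"? No
Is rotation = No


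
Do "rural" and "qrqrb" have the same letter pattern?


Pattern of "rural": [0, 1, 0, 2, 3]
Pattern of "qrqrb": [0, 1, 0, 1, 2]
Patterns do not match
Same pattern = No


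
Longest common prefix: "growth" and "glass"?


Word 1: "growth"
Word 2: "glass"
Comparing from start:
  Pos 0: 'g' == 'g'
  Pos 1: 'r' != 'l' (stop)
LCP = "g" (length 1)


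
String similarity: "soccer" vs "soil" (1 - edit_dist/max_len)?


Word 1: "soccer" (length 6)
Word 2: "soil" (length 4)
One optimal edit sequence:
  1. keep 's'
  2. keep 'o'
  3. delete 'c'  (+1)
  4. delete 'c'  (+1)
  5. substitute 'e' -> 'i'  (+1)
  6. substitute 'r' -> 'l'  (+1)
Edit distance = 4
Max length = max(6, 4) = 6
Similarity = 1 - 4/6
= 0.3333


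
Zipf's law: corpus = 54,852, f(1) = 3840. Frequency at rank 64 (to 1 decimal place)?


Zipf's law: f(r) = f(1) / r
f(1) = 3840
f(64) = 3840 / 64
= 60.0 occurrences


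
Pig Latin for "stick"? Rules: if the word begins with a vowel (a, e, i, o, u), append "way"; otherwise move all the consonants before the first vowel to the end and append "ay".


Word: "stick"
Starts with consonant(s) → move to end, add 'ay'
Consonant cluster: "st"
Pig Latin = "ickstay"


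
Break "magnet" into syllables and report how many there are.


Word: "magnet"
Syllable breakdown: mag-net
Counting: 2 parts
= 2 syllables


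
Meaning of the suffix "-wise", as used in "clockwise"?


Suffix: -wise
As in: clockwise -> clock + -wise
Meaning = in the manner of


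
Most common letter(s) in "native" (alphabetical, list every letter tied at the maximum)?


Word: "native"
Letter counts:
  'a': 1
  'e': 1
  'i': 1
  'n': 1
  't': 1
  'v': 1
Maximum count = 1
Most frequent = 'a', 'e', 'i', 'n', 't', 'v' (1 time each)


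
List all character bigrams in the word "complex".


Word: "complex" (length 7)
Number of bigrams = 7 - 2 + 1 = 6
  Position 0: "co"
  Position 1: "om"
  Position 2: "mp"
  Position 3: "pl"
  Position 4: "le"
  Position 5: "ex"
Bigrams = "co", "om", "mp", "pl", "le", "ex"


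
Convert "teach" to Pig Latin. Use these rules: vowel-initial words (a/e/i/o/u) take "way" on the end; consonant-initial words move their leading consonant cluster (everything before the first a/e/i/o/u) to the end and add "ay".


Word: "teach"
Starts with consonant(s) → move to end, add 'ay'
Consonant cluster: "t"
Pig Latin = "eachtay"


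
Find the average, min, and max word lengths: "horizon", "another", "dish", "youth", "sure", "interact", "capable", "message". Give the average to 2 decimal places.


Lengths: "horizon"=7, "another"=7, "dish"=4, "youth"=5, "sure"=4, "interact"=8, "capable"=7, "message"=7
Sum = 49, Count = 8
Average = 49/8 = 6.13
= avg=6.13, min=4, max=8


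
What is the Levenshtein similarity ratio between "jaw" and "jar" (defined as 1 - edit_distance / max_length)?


Word 1: "jaw" (length 3)
Word 2: "jar" (length 3)
One optimal edit sequence:
  1. keep 'j'
  2. keep 'a'
  3. substitute 'w' -> 'r'  (+1)
Edit distance = 1
Max length = max(3, 3) = 3
Similarity = 1 - 1/3
= 0.6667


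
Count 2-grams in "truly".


Word: "truly" (length 5)
Number of 2-grams = length - 2 + 1 = 5 - 2 + 1
= 4


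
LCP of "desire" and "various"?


Word 1: "desire"
Word 2: "various"
Comparing from start:
  Pos 0: 'd' != 'v' (stop)
LCP = "" (length 0)


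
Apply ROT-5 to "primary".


Word: "primary"
Shift: 5
Each letter → (letter + shift) mod 26:
  'p' (15) + 5 = 20 → 'u'
  'r' (17) + 5 = 22 → 'w'
  'i' (8) + 5 = 13 → 'n'
  'm' (12) + 5 = 17 → 'r'
  'a' (0) + 5 = 5 → 'f'
  'r' (17) + 5 = 22 → 'w'
  'y' (24) + 5 = 3 → 'd'
Result = "uwnrfwd"


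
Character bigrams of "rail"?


Word: "rail" (length 4)
Number of bigrams = 4 - 2 + 1 = 3
  Position 0: "ra"
  Position 1: "ai"
  Position 2: "il"
Bigrams = "ra", "ai", "il"


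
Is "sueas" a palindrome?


Word: "sueas"
Reversed: "saeus"
Forward == Backward? sueas != saeus
Palindrome = No


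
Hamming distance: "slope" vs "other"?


Comparing character by character (same length = 5):
  Pos 0: 's' vs 'o' !=
  Pos 1: 'l' vs 't' !=
  Pos 2: 'o' vs 'h' !=
  Pos 3: 'p' vs 'e' !=
  Pos 4: 'e' vs 'r' !=
Hamming distance = 5


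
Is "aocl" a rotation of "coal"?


Word: "coal", Candidate: "aocl"
Method: check if candidate is substring of word+word
"coalcoal" contains "aocl"? No
Is rotation = No


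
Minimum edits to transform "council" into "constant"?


Word 1: "council" (length 7)
Word 2: "constant" (length 8)
One optimal edit sequence (insert/delete/substitute each cost 1):
  1. keep 'c'
  2. keep 'o'
  3. insert 'n'  (+1)
  4. substitute 'u' -> 's'  (+1)
  5. substitute 'n' -> 't'  (+1)
  6. substitute 'c' -> 'a'  (+1)
  7. substitute 'i' -> 'n'  (+1)
  8. substitute 'l' -> 't'  (+1)
Total edit operations: 6
Edit distance = 6


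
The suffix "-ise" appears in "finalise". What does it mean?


Suffix: -ise
Example: finalise = final + -ise
Meaning = to make


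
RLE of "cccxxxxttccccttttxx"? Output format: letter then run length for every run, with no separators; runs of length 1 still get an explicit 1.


String: "cccxxxxttccccttttxx"
Scanning for consecutive runs:
  'c' x 3
  'x' x 4
  't' x 2
  'c' x 4
  't' x 4
  'x' x 2
RLE = "c3x4t2c4t4x2"


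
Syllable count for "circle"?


Word: "circle"
Syllable breakdown: cir-cle
Counting: 2 parts
= 2 syllables


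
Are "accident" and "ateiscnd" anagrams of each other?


Word 1: "accident" → sorted: accdeint
Word 2: "ateiscnd" → sorted: acdeinst
Same letters? accdeint != acdeinst
Anagram = No


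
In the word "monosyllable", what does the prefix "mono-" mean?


Prefix: mono-
Example: monosyllable (mono- + syllable)
Meaning = one


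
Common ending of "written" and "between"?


Word 1: "written"
Word 2: "between"
Comparing from end:
  Pos -1: 'n' == 'n'
  Pos -2: 'e' == 'e'
  Pos -3: 't' != 'e' (stop)
LCS = "en" (length 2)


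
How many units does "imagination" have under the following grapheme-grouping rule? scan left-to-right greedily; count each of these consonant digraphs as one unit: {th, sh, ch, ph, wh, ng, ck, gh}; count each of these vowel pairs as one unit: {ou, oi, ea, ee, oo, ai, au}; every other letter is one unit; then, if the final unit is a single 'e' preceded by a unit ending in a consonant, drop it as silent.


Word: "imagination" (11 letters)
Left-to-right scan:
  (1) 'i' (letter)
  (2) 'm' (letter)
  (3) 'a' (letter)
  (4) 'g' (letter)
  (5) 'i' (letter)
  (6) 'n' (letter)
  (7) 'a' (letter)
  (8) 't' (letter)
  (9) 'i' (letter)
  (10) 'o' (letter)
  (11) 'n' (letter)
Units from scan: 11
Sound units = 11 units


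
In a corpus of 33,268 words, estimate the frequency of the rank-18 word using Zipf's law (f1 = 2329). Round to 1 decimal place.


Zipf's law: f(r) = f(1) / r
f(1) = 2329
f(18) = 2329 / 18
= 129.4 occurrences


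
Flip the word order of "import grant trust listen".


Original: "import grant trust listen"
Words (1..n): import | grant | trust | listen
Reversed (n..1): listen | trust | grant | import
Result = "listen trust grant import"


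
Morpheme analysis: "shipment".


Word: "shipment"
Morphemes: ship / -ment
Each morpheme carries meaning
= 2 morphemes


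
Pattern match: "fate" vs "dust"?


Pattern of "fate": [0, 1, 2, 3]
Pattern of "dust": [0, 1, 2, 3]
Patterns match
Same pattern = Yes


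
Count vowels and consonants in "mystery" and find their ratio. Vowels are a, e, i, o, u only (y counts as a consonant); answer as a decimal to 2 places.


Word: "mystery"
Vowels (a,e,i,o,u): 1
Consonants: 6
Ratio = 1/6
= 0.17


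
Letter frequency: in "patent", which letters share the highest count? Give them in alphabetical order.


Word: "patent"
Letter counts:
  'a': 1
  'e': 1
  'n': 1
  'p': 1
  't': 2
Maximum count = 2
Most frequent = 't' (2 times each)


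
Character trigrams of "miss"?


Word: "miss" (length 4)
Number of trigrams = 4 - 3 + 1 = 2
  Position 0: "mis"
  Position 1: "iss"
Trigrams = "mis", "iss"


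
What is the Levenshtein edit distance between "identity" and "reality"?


Word 1: "identity" (length 8)
Word 2: "reality" (length 7)
One optimal edit sequence (insert/delete/substitute each cost 1):
  1. delete 'i'  (+1)
  2. substitute 'd' -> 'r'  (+1)
  3. keep 'e'
  4. substitute 'n' -> 'a'  (+1)
  5. substitute 't' -> 'l'  (+1)
  6. keep 'i'
  7. keep 't'
  8. keep 'y'
Total edit operations: 4
Edit distance = 4


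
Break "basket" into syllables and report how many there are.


Word: "basket"
Syllable breakdown: bas · ket
Counting: 2 parts
= 2 syllables


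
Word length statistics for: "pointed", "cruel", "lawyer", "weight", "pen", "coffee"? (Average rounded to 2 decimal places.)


Lengths: "pointed"=7, "cruel"=5, "lawyer"=6, "weight"=6, "pen"=3, "coffee"=6
Sum = 33, Count = 6
Average = 33/6 = 5.50
= avg=5.50, min=3, max=7


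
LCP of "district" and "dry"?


Word 1: "district"
Word 2: "dry"
Comparing from start:
  Pos 0: 'd' == 'd'
  Pos 1: 'i' != 'r' (stop)
LCP = "d" (length 1)


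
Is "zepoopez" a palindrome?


Word: "zepoopez"
Reversed: "zepoopez"
Forward == Backward? zepoopez == zepoopez
Palindrome = Yes


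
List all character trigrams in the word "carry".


Word: "carry" (length 5)
Number of trigrams = 5 - 3 + 1 = 3
  Position 0: "car"
  Position 1: "arr"
  Position 2: "rry"
Trigrams = "car", "arr", "rry"


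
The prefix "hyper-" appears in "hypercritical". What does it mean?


Prefix: hyper-
As in: hypercritical -> hyper- + critical
Meaning = over / excessive


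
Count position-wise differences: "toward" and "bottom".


Comparing character by character (same length = 6):
  Pos 0: 't' vs 'b' !=
  Pos 1: 'o' vs 'o' =
  Pos 2: 'w' vs 't' !=
  Pos 3: 'a' vs 't' !=
  Pos 4: 'r' vs 'o' !=
  Pos 5: 'd' vs 'm' !=
Hamming distance = 5


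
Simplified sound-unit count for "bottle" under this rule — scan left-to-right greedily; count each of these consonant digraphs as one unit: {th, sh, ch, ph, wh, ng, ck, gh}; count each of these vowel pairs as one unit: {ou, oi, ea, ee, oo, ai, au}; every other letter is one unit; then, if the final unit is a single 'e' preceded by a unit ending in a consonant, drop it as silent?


Word: "bottle" (6 letters)
Left-to-right scan:
  [1] 'b' (letter)
  [2] 'o' (letter)
  [3] 't' (letter)
  [4] 't' (letter)
  [5] 'l' (letter)
  [6] 'e' (letter)
Units from scan: 6
Final unit is 'e' after a consonant -> drop as silent (-1)
Sound units = 5 units


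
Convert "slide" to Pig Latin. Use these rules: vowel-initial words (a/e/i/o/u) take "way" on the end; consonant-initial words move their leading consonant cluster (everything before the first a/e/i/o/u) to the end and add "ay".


Word: "slide"
Starts with consonant(s) → move to end, add 'ay'
Consonant cluster: "sl"
Pig Latin = "ideslay"


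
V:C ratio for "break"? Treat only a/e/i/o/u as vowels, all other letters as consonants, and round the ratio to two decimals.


Word: "break"
Vowels (a,e,i,o,u): 2
Consonants: 3
Ratio = 2/3
= 0.67


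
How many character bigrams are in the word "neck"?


Word: "neck" (length 4)
Number of 2-grams = length - 2 + 1 = 4 - 2 + 1
= 3


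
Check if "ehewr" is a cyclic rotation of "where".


Word: "where", Candidate: "ehewr"
Method: check if candidate is substring of word+word
"wherewhere" contains "ehewr"? No
Is rotation = No


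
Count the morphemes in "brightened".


Word: "brightened"
Morphemes: bright | -en | -ed
Each morpheme carries meaning
= 3 morphemes


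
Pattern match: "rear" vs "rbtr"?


Pattern of "rear": [0, 1, 2, 0]
Pattern of "rbtr": [0, 1, 2, 0]
Patterns match
Same pattern = Yes


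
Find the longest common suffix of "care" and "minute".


Word 1: "care"
Word 2: "minute"
Comparing from end:
  Pos -1: 'e' == 'e'
  Pos -2: 'r' != 't' (stop)
LCS = "e" (length 1)


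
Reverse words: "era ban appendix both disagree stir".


Original: "era ban appendix both disagree stir"
Words (1..n): era | ban | appendix | both | disagree | stir
Reversed (n..1): stir | disagree | both | appendix | ban | era
Result = "stir disagree both appendix ban era"


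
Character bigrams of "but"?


Word: "but" (length 3)
Number of bigrams = 3 - 2 + 1 = 2
  Position 0: "bu"
  Position 1: "ut"
Bigrams = "bu", "ut"


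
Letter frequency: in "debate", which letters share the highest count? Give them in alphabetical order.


Word: "debate"
Letter counts:
  'a': 1
  'b': 1
  'd': 1
  'e': 2
  't': 1
Maximum count = 2
Most frequent = 'e' (2 times each)


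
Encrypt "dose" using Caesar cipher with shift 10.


Word: "dose"
Shift: 10
Each letter → (letter + shift) mod 26:
  'd' (3) + 10 = 13 → 'n'
  'o' (14) + 10 = 24 → 'y'
  's' (18) + 10 = 2 → 'c'
  'e' (4) + 10 = 14 → 'o'
Result = "nyco"


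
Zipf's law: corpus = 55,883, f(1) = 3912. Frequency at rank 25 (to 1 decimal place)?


Zipf's law: f(r) = f(1) / r
f(1) = 3912
f(25) = 3912 / 25
= 156.5 occurrences


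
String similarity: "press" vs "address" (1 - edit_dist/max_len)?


Word 1: "press" (length 5)
Word 2: "address" (length 7)
One optimal edit sequence:
  1. insert 'a'  (+1)
  2. insert 'd'  (+1)
  3. substitute 'p' -> 'd'  (+1)
  4. keep 'r'
  5. keep 'e'
  6. keep 's'
  7. keep 's'
Edit distance = 3
Max length = max(5, 7) = 7
Similarity = 1 - 3/7
= 0.5714


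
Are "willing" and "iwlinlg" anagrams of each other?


Word 1: "willing" → sorted: giillnw
Word 2: "iwlinlg" → sorted: giillnw
Same letters? giillnw == giillnw
Anagram = Yes


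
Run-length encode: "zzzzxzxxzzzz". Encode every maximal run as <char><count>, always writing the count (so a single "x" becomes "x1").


String: "zzzzxzxxzzzz"
Scanning for consecutive runs:
  'z' x 4
  'x' x 1
  'z' x 1
  'x' x 2
  'z' x 4
RLE = "z4x1z1x2z4"


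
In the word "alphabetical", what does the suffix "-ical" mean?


Suffix: -ical
As in: alphabetical -> alphabet + -ical
Meaning = relating to


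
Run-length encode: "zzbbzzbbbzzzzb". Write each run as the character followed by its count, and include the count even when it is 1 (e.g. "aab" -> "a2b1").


String: "zzbbzzbbbzzzzb"
Scanning for consecutive runs:
  'z' x 2
  'b' x 2
  'z' x 2
  'b' x 3
  'z' x 4
  'b' x 1
RLE = "z2b2z2b3z4b1"


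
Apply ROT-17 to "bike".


Word: "bike"
Shift: 17
Each letter → (letter + shift) mod 26:
  'b' (1) + 17 = 18 → 's'
  'i' (8) + 17 = 25 → 'z'
  'k' (10) + 17 = 1 → 'b'
  'e' (4) + 17 = 21 → 'v'
Result = "szbv"


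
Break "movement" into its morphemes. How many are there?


Word: "movement"
Morphemes: move | -ment
Each morpheme carries meaning
= 2 morphemes


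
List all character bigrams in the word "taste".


Word: "taste" (length 5)
Number of bigrams = 5 - 2 + 1 = 4
  Position 0: "ta"
  Position 1: "as"
  Position 2: "st"
  Position 3: "te"
Bigrams = "ta", "as", "st", "te"


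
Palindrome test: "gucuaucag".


Word: "gucuaucag"
Reversed: "gacuaucug"
Forward == Backward? gucuaucag != gacuaucug
Palindrome = No


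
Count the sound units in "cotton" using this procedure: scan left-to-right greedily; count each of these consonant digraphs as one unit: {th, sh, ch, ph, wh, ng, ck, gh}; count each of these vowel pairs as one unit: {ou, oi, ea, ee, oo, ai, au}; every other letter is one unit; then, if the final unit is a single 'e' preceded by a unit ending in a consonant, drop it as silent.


Word: "cotton" (6 letters)
Left-to-right scan:
  1. 'c' (letter)
  2. 'o' (letter)
  3. 't' (letter)
  4. 't' (letter)
  5. 'o' (letter)
  6. 'n' (letter)
Units from scan: 6
Sound units = 6 units


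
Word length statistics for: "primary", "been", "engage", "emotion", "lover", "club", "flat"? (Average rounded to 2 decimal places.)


Lengths: "primary"=7, "been"=4, "engage"=6, "emotion"=7, "lover"=5, "club"=4, "flat"=4
Sum = 37, Count = 7
Average = 37/7 = 5.29
= avg=5.29, min=4, max=7


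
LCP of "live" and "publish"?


Word 1: "live"
Word 2: "publish"
Comparing from start:
  Pos 0: 'l' != 'p' (stop)
LCP = "" (length 0)


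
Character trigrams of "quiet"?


Word: "quiet" (length 5)
Number of trigrams = 5 - 3 + 1 = 3
  Position 0: "qui"
  Position 1: "uie"
  Position 2: "iet"
Trigrams = "qui", "uie", "iet"


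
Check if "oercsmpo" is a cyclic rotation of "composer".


Word: "composer", Candidate: "oercsmpo"
Method: check if candidate is substring of word+word
"composercomposer" contains "oercsmpo"? No
Is rotation = No


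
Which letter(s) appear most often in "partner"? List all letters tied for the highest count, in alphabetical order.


Word: "partner"
Letter counts:
  'a': 1
  'e': 1
  'n': 1
  'p': 1
  'r': 2
  't': 1
Maximum count = 2
Most frequent = 'r' (2 times each)


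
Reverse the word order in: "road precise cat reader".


Original: "road precise cat reader"
Words (1..n): road | precise | cat | reader
Reversed (n..1): reader | cat | precise | road
Result = "reader cat precise road"


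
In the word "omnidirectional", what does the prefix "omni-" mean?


Prefix: omni-
As in: omnidirectional -> omni- + directional
Meaning = all


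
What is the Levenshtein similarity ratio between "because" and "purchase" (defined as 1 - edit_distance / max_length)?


Word 1: "because" (length 7)
Word 2: "purchase" (length 8)
One optimal edit sequence:
  1. insert 'p'  (+1)
  2. substitute 'b' -> 'u'  (+1)
  3. substitute 'e' -> 'r'  (+1)
  4. keep 'c'
  5. substitute 'a' -> 'h'  (+1)
  6. substitute 'u' -> 'a'  (+1)
  7. keep 's'
  8. keep 'e'
Edit distance = 5
Max length = max(7, 8) = 8
Similarity = 1 - 5/8
= 0.3750


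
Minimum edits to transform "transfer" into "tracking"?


Word 1: "transfer" (length 8)
Word 2: "tracking" (length 8)
One optimal edit sequence (insert/delete/substitute each cost 1):
  1. keep 't'
  2. keep 'r'
  3. keep 'a'
  4. substitute 'n' -> 'c'  (+1)
  5. substitute 's' -> 'k'  (+1)
  6. substitute 'f' -> 'i'  (+1)
  7. substitute 'e' -> 'n'  (+1)
  8. substitute 'r' -> 'g'  (+1)
Total edit operations: 5
Edit distance = 5


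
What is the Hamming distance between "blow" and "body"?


Comparing character by character (same length = 4):
  Pos 0: 'b' vs 'b' =
  Pos 1: 'l' vs 'o' !=
  Pos 2: 'o' vs 'd' !=
  Pos 3: 'w' vs 'y' !=
Hamming distance = 3


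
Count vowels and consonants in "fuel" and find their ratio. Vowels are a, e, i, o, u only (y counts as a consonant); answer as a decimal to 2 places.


Word: "fuel"
Vowels (a,e,i,o,u): 2
Consonants: 2
Ratio = 2/2
= 1.00


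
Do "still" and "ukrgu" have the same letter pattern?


Pattern of "still": [0, 1, 2, 3, 3]
Pattern of "ukrgu": [0, 1, 2, 3, 0]
Patterns do not match
Same pattern = No


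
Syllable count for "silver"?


Word: "silver"
Syllable breakdown: sil | ver
Counting: 2 parts
= 2 syllables


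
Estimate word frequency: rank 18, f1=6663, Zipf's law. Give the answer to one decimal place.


Zipf's law: f(r) = f(1) / r
f(1) = 6663
f(18) = 6663 / 18
= 370.2 occurrences


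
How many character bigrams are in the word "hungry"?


Word: "hungry" (length 6)
Number of 2-grams = length - 2 + 1 = 6 - 2 + 1
= 5


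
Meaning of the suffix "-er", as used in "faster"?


Suffix: -er
As in: faster -> fast + -er
Meaning = one who / more


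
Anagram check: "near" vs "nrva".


Word 1: "near" → sorted: aenr
Word 2: "nrva" → sorted: anrv
Same letters? aenr != anrv
Anagram = No


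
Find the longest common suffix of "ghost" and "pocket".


Word 1: "ghost"
Word 2: "pocket"
Comparing from end:
  Pos -1: 't' == 't'
  Pos -2: 's' != 'e' (stop)
LCS = "t" (length 1)


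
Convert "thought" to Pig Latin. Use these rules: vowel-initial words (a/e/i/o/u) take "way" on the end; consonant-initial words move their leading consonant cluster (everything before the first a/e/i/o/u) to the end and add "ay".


Word: "thought"
Starts with consonant(s) → move to end, add 'ay'
Consonant cluster: "th"
Pig Latin = "oughtthay"


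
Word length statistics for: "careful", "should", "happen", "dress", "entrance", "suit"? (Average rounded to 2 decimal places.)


Lengths: "careful"=7, "should"=6, "happen"=6, "dress"=5, "entrance"=8, "suit"=4
Sum = 36, Count = 6
Average = 36/6 = 6.00
= avg=6.00, min=4, max=8
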